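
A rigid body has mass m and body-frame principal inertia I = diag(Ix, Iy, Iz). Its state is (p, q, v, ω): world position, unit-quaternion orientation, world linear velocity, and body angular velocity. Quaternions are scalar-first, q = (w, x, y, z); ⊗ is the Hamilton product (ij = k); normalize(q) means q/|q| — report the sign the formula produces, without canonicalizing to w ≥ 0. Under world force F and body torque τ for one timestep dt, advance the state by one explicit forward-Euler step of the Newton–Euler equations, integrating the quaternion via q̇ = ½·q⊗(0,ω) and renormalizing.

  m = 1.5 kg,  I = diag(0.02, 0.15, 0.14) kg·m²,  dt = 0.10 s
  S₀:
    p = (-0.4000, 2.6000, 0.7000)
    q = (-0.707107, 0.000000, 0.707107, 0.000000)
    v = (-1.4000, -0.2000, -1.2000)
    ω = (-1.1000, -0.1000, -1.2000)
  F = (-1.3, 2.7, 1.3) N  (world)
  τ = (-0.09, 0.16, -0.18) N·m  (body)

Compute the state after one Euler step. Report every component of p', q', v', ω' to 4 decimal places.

α = I⁻¹(τ − ω×Iω) = (-4.4400, 2.1227, -1.3879)
ω' = ω + α·dt = (-1.5440, 0.1123, -1.3388)
q⊗(0,ω) = (0.0707107, -0.0707107, 0.0707107, 1.6263461)
q' = normalize(q + ½dt·q⊗(0,ω)) = (-0.7012, -0.0035, 0.7083, 0.0810)
a = (-0.8667, 1.8000, 0.8667)
p + v·dt = (-0.5400, 2.5800, 0.5800)
new velocity v' = (-1.4867, -0.0200, -1.1133)

p' = (-0.5400, 2.5800, 0.5800)
q' = (-0.7012, -0.0035, 0.7083, 0.0810)
v' = (-1.4867, -0.0200, -1.1133)
ω' = (-1.5440, 0.1123, -1.3388)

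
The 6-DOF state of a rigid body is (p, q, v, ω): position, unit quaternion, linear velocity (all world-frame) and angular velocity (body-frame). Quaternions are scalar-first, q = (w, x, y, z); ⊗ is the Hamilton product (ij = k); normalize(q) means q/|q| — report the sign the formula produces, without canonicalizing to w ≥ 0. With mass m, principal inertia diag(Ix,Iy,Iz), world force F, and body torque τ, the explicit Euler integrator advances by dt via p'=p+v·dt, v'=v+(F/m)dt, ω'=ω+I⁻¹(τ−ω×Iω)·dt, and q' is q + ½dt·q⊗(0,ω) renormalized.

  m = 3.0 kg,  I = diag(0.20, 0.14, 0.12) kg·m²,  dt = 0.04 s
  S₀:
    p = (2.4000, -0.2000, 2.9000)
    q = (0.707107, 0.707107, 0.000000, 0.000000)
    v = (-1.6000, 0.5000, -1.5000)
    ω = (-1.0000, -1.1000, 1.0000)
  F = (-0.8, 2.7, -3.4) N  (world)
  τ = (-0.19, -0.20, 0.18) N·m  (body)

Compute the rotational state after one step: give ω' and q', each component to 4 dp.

ω' = (-1.0424, -1.1343, 1.0820)
q' = (0.7208, 0.6925, -0.0297, -0.0014)

ω×(Iω) gyroscopic = (0.0220, -0.0800, -0.0660)
(τ − ω×Iω)/I = (-1.0600, -0.8571, 2.0500)
ω' = ω + α·dt = (-1.0424, -1.1343, 1.0820)
q⊗(0,ω) = (0.7071070, -0.7071070, -1.4849247, -0.0707107)
q' = normalize(q + ½dt·q⊗(0,ω)) = (0.7208, 0.6925, -0.0297, -0.0014)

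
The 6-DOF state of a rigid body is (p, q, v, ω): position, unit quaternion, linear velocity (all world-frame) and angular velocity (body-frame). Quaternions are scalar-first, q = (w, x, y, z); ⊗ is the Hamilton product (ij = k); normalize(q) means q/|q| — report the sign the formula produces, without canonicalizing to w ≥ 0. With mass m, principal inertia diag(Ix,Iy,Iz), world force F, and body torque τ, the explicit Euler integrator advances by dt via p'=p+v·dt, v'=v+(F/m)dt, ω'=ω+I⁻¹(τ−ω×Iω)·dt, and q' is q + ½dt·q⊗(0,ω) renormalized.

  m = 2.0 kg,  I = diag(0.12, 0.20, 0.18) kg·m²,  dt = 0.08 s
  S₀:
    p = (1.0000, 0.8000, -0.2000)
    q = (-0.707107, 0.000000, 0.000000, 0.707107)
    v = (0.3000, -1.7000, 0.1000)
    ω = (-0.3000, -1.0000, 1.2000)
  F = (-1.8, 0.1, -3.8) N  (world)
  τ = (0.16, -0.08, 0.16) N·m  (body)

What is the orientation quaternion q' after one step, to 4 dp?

q' = (-0.7396, 0.0367, 0.0198, 0.6718)

q⊗(0,ω) = (-0.8485284, 0.9192391, 0.4949749, -0.8485284)
updated quaternion q' = (-0.7396, 0.0367, 0.0198, 0.6718)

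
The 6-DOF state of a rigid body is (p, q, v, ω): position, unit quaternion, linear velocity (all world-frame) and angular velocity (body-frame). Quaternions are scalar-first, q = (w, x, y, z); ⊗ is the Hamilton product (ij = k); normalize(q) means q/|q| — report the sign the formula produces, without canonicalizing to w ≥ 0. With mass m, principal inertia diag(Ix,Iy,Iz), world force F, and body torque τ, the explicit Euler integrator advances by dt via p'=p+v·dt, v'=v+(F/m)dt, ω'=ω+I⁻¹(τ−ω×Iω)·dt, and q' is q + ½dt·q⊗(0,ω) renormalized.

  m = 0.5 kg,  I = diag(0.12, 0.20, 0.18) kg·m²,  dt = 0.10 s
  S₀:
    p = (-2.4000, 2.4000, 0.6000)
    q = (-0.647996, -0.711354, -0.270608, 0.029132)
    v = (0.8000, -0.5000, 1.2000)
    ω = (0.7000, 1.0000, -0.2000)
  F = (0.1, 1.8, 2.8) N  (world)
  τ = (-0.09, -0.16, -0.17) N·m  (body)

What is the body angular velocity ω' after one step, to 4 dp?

ω' = (0.6217, 0.9158, -0.3256)

α = I⁻¹(τ − ω×Iω) = (-0.7833, -0.8420, -1.2556)
ω + α·dt = (0.6217, 0.9158, -0.3256)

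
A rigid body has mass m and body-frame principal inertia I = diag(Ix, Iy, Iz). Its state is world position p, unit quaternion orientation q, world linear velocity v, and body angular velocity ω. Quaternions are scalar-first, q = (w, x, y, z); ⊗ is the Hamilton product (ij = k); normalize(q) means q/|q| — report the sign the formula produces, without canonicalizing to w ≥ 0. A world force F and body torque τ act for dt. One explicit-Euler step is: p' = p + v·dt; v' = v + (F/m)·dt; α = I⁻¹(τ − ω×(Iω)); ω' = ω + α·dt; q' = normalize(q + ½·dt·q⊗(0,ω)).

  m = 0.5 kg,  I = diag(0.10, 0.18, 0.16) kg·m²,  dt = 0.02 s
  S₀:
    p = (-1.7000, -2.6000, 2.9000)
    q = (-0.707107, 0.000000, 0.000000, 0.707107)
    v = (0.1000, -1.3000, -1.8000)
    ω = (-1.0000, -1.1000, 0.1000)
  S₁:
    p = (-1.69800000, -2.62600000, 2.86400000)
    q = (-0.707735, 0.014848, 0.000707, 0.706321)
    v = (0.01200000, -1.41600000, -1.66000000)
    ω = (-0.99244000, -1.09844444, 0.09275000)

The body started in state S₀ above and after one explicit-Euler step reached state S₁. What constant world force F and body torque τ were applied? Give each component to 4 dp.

velocity change Δv = (-0.08800000, -0.11600000, 0.14000000)
m·(v₁−v₀)/dt = (-2.2000, -2.9000, 3.5000)
ω₁ − ω₀ = (0.00756000, 0.00155556, -0.00725000)
ω₀×(Iω₀) = (0.0022, 0.0060, 0.0880)
I·α + gyro = (0.0400, 0.0200, 0.0300)

F = (-2.2000, -2.9000, 3.5000)
τ = (0.0400, 0.0200, 0.0300)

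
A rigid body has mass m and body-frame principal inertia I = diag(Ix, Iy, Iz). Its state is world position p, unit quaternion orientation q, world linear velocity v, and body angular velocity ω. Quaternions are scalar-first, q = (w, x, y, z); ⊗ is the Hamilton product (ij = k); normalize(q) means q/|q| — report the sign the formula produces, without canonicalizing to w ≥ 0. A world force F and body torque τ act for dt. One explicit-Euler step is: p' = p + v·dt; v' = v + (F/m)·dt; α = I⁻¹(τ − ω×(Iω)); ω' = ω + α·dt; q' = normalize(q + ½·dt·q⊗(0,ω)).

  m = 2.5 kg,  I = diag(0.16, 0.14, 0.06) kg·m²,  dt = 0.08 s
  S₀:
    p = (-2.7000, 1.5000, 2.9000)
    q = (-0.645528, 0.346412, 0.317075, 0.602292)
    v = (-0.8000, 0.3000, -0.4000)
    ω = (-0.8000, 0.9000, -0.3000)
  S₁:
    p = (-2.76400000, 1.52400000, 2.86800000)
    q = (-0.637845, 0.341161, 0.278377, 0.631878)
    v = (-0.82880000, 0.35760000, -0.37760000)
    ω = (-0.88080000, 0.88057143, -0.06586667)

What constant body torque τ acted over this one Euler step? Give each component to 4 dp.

τ = (-0.1400, -0.0100, 0.1900)

Δω = ω₁−ω₀ = (-0.08080000, -0.01942857, 0.23413333)
τ = I·(Δω/dt) + ω₀×(Iω₀) = (-0.1400, -0.0100, 0.1900)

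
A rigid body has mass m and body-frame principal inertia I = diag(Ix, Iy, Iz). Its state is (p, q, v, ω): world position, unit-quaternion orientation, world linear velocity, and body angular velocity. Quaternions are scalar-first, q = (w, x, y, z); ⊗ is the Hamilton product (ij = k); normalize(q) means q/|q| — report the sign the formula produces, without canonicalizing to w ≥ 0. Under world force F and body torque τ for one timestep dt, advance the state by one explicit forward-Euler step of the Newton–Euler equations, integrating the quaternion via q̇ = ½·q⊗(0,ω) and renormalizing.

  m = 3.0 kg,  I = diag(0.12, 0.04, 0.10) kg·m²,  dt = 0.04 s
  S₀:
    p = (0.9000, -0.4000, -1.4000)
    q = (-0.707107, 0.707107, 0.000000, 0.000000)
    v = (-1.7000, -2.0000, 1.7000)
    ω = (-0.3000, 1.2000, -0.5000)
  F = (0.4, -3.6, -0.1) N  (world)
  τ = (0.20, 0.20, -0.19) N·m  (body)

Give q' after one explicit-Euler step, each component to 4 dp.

q⊗(0,ω) = (0.2121321, 0.2121321, -0.4949749, 1.2020819)
updated quaternion q' = (-0.7026, 0.7111, -0.0099, 0.0240)

q' = (-0.7026, 0.7111, -0.0099, 0.0240)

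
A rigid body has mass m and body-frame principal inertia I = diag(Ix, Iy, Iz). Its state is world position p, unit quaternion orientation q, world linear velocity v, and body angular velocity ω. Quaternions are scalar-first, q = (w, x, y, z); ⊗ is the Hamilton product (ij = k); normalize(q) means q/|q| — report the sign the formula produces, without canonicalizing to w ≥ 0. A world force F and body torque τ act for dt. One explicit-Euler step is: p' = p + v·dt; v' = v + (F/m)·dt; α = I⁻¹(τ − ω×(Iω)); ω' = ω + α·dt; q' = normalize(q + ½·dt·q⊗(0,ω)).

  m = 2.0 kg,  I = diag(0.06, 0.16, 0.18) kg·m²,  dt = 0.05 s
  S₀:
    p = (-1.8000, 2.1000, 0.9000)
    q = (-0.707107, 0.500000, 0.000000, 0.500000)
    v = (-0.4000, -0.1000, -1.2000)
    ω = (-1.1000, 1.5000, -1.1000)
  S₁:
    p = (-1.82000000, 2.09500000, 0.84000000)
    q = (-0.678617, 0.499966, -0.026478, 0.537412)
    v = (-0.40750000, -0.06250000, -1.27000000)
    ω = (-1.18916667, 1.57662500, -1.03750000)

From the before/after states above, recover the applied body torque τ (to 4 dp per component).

ω₁ − ω₀ = (-0.08916667, 0.07662500, 0.06250000)
applied torque τ = (-0.1400, 0.1000, 0.0600)

τ = (-0.1400, 0.1000, 0.0600)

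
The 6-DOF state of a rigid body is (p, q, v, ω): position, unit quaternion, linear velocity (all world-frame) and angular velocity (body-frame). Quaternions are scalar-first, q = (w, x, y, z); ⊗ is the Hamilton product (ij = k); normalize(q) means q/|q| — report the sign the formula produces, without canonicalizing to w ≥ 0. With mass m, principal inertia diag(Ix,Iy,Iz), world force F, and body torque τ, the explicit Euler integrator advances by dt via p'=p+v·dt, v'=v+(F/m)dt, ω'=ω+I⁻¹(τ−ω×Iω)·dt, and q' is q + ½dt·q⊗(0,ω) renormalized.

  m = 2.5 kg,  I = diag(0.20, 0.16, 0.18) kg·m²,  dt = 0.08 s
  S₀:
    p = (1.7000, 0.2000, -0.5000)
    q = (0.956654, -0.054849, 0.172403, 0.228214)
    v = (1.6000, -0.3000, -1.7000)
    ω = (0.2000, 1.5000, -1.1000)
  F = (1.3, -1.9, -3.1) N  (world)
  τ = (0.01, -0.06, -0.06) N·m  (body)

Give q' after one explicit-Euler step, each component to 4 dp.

q⊗(0,ω) = (0.0034007, -0.3406335, 1.4202899, -1.1690735)
q + ½dt·q⊗(0,ω), renormalized = (0.9541, -0.0683, 0.2286, 0.1809)

q' = (0.9541, -0.0683, 0.2286, 0.1809)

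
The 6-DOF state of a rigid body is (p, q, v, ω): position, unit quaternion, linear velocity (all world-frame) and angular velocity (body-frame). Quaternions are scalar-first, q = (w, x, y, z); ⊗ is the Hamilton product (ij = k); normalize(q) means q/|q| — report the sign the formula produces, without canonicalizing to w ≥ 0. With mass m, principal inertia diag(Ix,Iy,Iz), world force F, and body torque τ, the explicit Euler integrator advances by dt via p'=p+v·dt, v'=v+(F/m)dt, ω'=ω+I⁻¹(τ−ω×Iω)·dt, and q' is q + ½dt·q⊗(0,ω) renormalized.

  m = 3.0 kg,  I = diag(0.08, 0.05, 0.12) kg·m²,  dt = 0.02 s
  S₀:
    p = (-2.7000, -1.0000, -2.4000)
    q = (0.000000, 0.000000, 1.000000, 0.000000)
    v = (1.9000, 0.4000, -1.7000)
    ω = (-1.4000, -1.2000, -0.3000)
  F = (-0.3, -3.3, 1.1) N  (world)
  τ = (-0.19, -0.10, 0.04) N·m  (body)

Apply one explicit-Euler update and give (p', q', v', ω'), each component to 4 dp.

angular accel α = (-2.6900, -1.6640, 0.7533)
ω' = ω + α·dt = (-1.4538, -1.2333, -0.2849)
2q̇ = q⊗(0,ω) = (1.2000000, -0.3000000, 0.0000000, 1.4000000)
updated quaternion q' = (0.0120, -0.0030, 0.9998, 0.0140)
a = (-0.1000, -1.1000, 0.3667)
p + v·dt = (-2.6620, -0.9920, -2.4340)
new velocity v' = (1.8980, 0.3780, -1.6927)

p' = (-2.6620, -0.9920, -2.4340)
q' = (0.0120, -0.0030, 0.9998, 0.0140)
v' = (1.8980, 0.3780, -1.6927)
ω' = (-1.4538, -1.2333, -0.2849)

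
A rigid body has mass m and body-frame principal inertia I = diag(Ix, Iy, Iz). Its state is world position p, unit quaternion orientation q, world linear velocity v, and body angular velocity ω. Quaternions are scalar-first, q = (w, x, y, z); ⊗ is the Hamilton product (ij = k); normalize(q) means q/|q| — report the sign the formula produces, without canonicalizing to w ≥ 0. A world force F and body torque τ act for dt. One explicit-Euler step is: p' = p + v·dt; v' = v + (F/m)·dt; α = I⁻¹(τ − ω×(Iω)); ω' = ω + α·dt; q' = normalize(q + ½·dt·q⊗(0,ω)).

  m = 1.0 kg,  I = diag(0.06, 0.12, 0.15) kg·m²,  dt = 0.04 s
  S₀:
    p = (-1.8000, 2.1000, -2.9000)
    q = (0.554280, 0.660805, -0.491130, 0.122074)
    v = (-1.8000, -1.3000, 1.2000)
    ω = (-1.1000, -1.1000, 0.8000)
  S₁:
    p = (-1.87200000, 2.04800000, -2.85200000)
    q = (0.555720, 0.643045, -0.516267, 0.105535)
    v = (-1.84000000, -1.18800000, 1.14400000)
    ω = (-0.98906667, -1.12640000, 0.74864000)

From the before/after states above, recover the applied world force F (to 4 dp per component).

v₁ − v₀ = (-0.04000000, 0.11200000, -0.05600000)
m·(v₁−v₀)/dt = (-1.0000, 2.8000, -1.4000)

F = (-1.0000, 2.8000, -1.4000)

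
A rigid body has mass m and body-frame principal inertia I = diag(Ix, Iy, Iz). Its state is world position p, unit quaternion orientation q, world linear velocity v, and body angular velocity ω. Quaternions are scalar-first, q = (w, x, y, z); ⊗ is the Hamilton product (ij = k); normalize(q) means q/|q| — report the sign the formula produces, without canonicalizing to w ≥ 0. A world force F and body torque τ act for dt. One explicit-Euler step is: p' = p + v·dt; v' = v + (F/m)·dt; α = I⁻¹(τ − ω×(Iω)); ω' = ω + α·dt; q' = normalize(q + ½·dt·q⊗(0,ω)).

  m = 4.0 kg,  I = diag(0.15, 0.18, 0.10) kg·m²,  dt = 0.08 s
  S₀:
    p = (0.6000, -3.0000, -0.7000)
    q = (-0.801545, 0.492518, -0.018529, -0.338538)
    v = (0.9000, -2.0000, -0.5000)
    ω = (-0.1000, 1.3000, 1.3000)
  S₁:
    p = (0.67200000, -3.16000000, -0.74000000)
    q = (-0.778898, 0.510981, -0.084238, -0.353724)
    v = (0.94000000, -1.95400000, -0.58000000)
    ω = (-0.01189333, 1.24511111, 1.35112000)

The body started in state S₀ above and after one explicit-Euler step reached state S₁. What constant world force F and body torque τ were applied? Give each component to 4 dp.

v₁ − v₀ = (0.04000000, 0.04600000, -0.08000000)
applied force F = (2.0000, 2.3000, -4.0000)
Δω = ω₁−ω₀ = (0.08810667, -0.05488889, 0.05112000)
applied torque τ = (0.0300, -0.1300, 0.0600)

F = (2.0000, 2.3000, -4.0000)
τ = (0.0300, -0.1300, 0.0600)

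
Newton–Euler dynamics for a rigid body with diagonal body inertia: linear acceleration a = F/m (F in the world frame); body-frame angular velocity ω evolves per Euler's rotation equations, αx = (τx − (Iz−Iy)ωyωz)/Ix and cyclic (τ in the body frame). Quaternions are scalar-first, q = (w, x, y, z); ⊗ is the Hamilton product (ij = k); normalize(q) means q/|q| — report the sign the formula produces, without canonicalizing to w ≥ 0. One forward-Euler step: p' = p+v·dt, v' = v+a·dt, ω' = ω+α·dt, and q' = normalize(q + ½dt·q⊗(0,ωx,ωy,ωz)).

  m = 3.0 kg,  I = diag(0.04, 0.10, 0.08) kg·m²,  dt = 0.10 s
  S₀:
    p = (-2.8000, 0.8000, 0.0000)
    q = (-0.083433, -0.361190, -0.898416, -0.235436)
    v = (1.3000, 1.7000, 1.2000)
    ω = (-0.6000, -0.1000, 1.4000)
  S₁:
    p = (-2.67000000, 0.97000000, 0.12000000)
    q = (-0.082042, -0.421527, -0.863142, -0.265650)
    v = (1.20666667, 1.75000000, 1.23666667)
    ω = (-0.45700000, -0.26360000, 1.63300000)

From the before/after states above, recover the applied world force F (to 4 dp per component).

F = (-2.8000, 1.5000, 1.1000)

velocity change Δv = (-0.09333333, 0.05000000, 0.03666667)
m·(v₁−v₀)/dt = (-2.8000, 1.5000, 1.1000)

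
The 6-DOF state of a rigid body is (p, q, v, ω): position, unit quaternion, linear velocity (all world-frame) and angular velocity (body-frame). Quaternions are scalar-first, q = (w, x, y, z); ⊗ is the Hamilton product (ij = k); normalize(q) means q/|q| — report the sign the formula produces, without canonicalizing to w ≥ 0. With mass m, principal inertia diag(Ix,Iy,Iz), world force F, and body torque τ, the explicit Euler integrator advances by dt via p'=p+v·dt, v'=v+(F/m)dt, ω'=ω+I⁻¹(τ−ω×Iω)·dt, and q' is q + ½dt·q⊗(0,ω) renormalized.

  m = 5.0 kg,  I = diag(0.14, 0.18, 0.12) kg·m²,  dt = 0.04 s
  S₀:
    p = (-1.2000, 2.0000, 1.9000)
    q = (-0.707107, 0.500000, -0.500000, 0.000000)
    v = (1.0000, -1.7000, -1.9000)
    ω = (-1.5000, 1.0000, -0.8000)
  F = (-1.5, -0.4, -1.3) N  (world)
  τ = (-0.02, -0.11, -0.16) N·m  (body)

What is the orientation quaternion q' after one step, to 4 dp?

2q̇ = q⊗(0,ω) = (1.2500000, 1.4606605, -0.3071070, 0.3156856)
q' = normalize(q + ½dt·q⊗(0,ω)) = (-0.6816, 0.5288, -0.5057, 0.0063)

q' = (-0.6816, 0.5288, -0.5057, 0.0063)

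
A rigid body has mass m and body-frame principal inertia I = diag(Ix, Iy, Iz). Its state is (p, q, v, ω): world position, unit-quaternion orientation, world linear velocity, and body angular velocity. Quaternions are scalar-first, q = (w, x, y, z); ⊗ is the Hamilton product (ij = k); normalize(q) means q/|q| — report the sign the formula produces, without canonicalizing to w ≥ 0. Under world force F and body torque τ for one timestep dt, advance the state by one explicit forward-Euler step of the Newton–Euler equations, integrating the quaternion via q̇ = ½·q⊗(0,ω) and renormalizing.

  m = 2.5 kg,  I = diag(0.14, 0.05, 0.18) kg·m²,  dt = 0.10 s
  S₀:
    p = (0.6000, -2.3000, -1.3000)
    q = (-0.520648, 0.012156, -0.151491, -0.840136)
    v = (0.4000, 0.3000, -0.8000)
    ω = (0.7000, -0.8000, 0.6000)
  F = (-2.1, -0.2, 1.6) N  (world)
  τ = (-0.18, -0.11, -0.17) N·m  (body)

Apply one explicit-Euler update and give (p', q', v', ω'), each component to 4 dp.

ω×(Iω) gyroscopic = (-0.0624, -0.0168, 0.0504)
angular accel α = (-0.8400, -1.8640, -1.2244)
ω + α·dt = (0.6160, -0.9864, 0.4776)
2q̇ = q⊗(0,ω) = (0.3743796, -1.1274570, -0.1788704, -0.2160699)
updated quaternion q' = (-0.5010, -0.0441, -0.1601, -0.8494)
new position p' = (0.6400, -2.2700, -1.3800)
new velocity v' = (0.3160, 0.2920, -0.7360)

p' = (0.6400, -2.2700, -1.3800)
q' = (-0.5010, -0.0441, -0.1601, -0.8494)
v' = (0.3160, 0.2920, -0.7360)
ω' = (0.6160, -0.9864, 0.4776)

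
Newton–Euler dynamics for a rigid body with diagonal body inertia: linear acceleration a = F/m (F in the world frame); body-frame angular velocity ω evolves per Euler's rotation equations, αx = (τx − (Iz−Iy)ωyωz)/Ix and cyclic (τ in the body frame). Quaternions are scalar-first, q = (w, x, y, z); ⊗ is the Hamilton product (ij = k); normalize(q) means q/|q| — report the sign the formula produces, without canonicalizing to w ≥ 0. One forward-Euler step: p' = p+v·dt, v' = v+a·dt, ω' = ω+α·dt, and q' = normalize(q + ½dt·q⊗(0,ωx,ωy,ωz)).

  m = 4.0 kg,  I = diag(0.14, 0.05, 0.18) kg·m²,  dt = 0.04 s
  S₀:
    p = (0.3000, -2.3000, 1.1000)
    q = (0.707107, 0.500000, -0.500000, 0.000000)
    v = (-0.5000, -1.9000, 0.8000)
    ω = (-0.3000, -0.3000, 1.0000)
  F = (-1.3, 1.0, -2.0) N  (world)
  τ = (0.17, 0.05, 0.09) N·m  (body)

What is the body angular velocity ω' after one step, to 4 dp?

ω' = (-0.2403, -0.2696, 1.0218)

precession coupling ω×(Iω) = (-0.0390, 0.0120, -0.0081)
(τ − ω×Iω)/I = (1.4929, 0.7600, 0.5450)
new body rate ω' = (-0.2403, -0.2696, 1.0218)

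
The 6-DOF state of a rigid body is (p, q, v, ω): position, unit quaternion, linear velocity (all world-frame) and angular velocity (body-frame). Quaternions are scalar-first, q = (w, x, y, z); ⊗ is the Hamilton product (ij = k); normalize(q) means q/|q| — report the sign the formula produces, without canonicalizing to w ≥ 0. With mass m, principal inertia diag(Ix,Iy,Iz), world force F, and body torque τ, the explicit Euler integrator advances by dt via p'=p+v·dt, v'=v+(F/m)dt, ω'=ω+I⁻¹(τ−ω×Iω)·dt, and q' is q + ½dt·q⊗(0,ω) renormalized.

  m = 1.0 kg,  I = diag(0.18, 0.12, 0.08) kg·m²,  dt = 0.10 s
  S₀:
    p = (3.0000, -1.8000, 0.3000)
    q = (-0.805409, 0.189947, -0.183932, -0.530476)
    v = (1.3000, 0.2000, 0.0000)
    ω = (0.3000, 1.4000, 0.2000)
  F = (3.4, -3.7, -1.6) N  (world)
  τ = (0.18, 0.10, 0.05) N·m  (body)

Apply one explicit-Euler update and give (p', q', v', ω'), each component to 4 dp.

precession coupling ω×(Iω) = (-0.0112, 0.0060, -0.0252)
angular accel α = (1.0622, 0.7833, 0.9400)
new body rate ω' = (0.4062, 1.4783, 0.2940)
q⊗(0,ω) = (0.3066159, 0.4642573, -1.3247048, 0.1600236)
q' = normalize(q + ½dt·q⊗(0,ω)) = (-0.7880, 0.2126, -0.2495, -0.5211)
linear accel F/m = (3.4000, -3.7000, -1.6000)
new position p' = (3.1300, -1.7800, 0.3000)
v' = v + a·dt = (1.6400, -0.1700, -0.1600)

p' = (3.1300, -1.7800, 0.3000)
q' = (-0.7880, 0.2126, -0.2495, -0.5211)
v' = (1.6400, -0.1700, -0.1600)
ω' = (0.4062, 1.4783, 0.2940)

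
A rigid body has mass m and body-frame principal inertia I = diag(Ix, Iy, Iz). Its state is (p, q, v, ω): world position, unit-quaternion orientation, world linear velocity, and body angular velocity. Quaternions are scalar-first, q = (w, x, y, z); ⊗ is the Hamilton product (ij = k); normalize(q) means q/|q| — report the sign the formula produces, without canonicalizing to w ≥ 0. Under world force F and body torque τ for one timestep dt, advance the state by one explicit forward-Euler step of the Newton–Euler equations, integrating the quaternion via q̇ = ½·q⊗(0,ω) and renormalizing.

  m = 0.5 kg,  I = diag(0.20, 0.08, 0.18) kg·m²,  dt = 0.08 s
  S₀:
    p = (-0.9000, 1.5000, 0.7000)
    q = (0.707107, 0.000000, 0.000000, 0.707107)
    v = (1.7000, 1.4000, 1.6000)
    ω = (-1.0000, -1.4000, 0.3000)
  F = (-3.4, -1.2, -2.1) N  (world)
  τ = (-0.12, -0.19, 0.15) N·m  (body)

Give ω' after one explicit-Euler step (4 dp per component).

ω' = (-1.0312, -1.5840, 0.4413)

precession coupling ω×(Iω) = (-0.0420, -0.0060, -0.1680)
(τ − ω×Iω)/I = (-0.3900, -2.3000, 1.7667)
new body rate ω' = (-1.0312, -1.5840, 0.4413)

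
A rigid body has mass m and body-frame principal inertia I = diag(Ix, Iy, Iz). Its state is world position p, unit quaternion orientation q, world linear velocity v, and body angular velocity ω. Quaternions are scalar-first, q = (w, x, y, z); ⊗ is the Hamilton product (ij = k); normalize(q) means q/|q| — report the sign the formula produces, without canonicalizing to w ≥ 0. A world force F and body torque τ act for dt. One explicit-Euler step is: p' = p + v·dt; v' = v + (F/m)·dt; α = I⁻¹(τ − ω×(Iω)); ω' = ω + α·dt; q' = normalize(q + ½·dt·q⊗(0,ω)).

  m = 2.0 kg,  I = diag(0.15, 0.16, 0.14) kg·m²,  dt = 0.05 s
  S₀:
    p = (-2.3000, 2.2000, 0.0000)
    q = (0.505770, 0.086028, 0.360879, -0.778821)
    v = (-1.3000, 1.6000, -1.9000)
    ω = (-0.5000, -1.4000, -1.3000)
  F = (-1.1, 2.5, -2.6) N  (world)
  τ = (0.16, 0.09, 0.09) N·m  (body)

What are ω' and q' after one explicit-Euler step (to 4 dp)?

ω' = (-0.4345, -1.3739, -1.2704)
q' = (0.4936, 0.0407, 0.3553, -0.7928)

ω×(Iω) gyroscopic = (-0.0364, 0.0065, 0.0070)
(τ − ω×Iω)/I = (1.3093, 0.5219, 0.5929)
ω' = ω + α·dt = (-0.4345, -1.3739, -1.2704)
Hamilton product q⊗(0,ω) = (-0.4642227, -1.8123771, -0.2068311, -0.5975007)
q + ½dt·q⊗(0,ω), renormalized = (0.4936, 0.0407, 0.3553, -0.7928)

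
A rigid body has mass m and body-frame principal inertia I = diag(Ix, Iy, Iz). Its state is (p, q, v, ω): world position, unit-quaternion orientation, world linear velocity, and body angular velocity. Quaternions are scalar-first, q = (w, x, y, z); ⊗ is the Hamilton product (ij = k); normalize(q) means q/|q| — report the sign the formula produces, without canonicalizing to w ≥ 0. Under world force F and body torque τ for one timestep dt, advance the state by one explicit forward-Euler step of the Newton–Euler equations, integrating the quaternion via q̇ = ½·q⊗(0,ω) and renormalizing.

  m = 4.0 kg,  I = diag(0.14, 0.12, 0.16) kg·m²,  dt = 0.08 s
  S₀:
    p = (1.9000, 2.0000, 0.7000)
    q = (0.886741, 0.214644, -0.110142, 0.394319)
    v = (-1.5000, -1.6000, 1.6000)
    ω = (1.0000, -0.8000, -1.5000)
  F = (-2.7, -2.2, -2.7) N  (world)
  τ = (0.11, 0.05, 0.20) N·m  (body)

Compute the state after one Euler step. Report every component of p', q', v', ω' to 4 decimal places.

p' = (1.7800, 1.8720, 0.8280)
q' = (0.8955, 0.2685, -0.1095, 0.3376)
v' = (-1.5540, -1.6440, 1.5460)
ω' = (1.0354, -0.7867, -1.4080)

precession coupling ω×(Iω) = (0.0480, 0.0300, 0.0160)
α = I⁻¹(τ − ω×Iω) = (0.4429, 0.1667, 1.1500)
new body rate ω' = (1.0354, -0.7867, -1.4080)
q⊗(0,ω) = (0.2887209, 1.3674092, 0.0068922, -1.3916847)
q + ½dt·q⊗(0,ω), renormalized = (0.8955, 0.2685, -0.1095, 0.3376)
p + v·dt = (1.7800, 1.8720, 0.8280)
new velocity v' = (-1.5540, -1.6440, 1.5460)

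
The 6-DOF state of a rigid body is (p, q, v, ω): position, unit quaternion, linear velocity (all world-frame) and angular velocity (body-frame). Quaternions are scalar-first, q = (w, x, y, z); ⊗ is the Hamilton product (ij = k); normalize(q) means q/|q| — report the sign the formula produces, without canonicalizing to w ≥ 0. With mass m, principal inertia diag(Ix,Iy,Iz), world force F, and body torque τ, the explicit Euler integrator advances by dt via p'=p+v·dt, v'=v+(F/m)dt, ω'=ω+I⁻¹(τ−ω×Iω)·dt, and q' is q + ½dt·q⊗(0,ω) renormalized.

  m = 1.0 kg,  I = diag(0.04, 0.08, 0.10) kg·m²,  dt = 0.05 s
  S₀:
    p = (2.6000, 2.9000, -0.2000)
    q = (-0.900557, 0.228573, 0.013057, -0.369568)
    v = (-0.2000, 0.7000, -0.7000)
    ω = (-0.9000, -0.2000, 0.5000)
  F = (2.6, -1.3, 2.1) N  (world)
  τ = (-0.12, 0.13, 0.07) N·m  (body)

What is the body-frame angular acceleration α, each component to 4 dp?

gyro term ω×Iω = (-0.0020, 0.0270, 0.0072)
(τ − ω×Iω)/I = (-2.9500, 1.2875, 0.6280)

α = (-2.9500, 1.2875, 0.6280)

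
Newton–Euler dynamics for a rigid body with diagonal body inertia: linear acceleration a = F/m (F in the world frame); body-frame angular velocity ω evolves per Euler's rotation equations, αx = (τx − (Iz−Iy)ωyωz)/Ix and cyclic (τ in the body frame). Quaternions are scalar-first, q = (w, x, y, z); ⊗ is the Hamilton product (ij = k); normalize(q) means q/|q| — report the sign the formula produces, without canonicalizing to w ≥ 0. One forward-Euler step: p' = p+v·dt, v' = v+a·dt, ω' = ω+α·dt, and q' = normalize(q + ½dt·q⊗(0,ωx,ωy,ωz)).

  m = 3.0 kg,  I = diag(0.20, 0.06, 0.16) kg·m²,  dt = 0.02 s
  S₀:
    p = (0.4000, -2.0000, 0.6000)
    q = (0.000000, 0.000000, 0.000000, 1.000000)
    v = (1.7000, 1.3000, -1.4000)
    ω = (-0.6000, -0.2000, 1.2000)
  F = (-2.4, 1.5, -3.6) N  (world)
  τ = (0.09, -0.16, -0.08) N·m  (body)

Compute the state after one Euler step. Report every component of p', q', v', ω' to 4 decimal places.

p' = (0.4340, -1.9740, 0.5720)
q' = (-0.0120, 0.0020, -0.0060, 0.9999)
v' = (1.6840, 1.3100, -1.4240)
ω' = (-0.5886, -0.2437, 1.1921)

new position p' = (0.4340, -1.9740, 0.5720)
v' = v + a·dt = (1.6840, 1.3100, -1.4240)
precession coupling ω×(Iω) = (-0.0240, -0.0288, -0.0168)
(τ − ω×Iω)/I = (0.5700, -2.1867, -0.3950)
new body rate ω' = (-0.5886, -0.2437, 1.1921)
Hamilton product q⊗(0,ω) = (-1.2000000, 0.2000000, -0.6000000, 0.0000000)
q' = normalize(q + ½dt·q⊗(0,ω)) = (-0.0120, 0.0020, -0.0060, 0.9999)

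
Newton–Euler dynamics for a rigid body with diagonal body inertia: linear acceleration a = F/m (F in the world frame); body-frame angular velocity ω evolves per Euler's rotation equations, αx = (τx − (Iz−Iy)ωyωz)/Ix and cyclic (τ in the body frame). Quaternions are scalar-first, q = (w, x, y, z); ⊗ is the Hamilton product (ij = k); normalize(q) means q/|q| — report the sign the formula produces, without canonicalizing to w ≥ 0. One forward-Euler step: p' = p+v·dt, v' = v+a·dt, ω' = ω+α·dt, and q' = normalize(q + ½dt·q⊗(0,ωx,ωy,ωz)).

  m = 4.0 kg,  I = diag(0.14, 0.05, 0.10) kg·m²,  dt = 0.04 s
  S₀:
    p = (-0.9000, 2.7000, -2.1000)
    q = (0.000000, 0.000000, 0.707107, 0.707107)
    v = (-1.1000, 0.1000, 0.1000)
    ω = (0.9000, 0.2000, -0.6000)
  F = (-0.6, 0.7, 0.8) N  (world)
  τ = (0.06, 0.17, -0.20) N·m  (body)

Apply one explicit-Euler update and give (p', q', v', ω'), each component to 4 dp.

p' = (-0.9440, 2.7040, -2.0960)
q' = (0.0057, -0.0113, 0.7197, 0.6942)
v' = (-1.1060, 0.1070, 0.1080)
ω' = (0.9189, 0.3533, -0.6735)

(τ − ω×Iω)/I = (0.4714, 3.8320, -1.8380)
ω + α·dt = (0.9189, 0.3533, -0.6735)
q⊗(0,ω) = (0.2828428, -0.5656856, 0.6363963, -0.6363963)
q' = normalize(q + ½dt·q⊗(0,ω)) = (0.0057, -0.0113, 0.7197, 0.6942)
linear accel F/m = (-0.1500, 0.1750, 0.2000)
new position p' = (-0.9440, 2.7040, -2.0960)
v + (F/m)dt = (-1.1060, 0.1070, 0.1080)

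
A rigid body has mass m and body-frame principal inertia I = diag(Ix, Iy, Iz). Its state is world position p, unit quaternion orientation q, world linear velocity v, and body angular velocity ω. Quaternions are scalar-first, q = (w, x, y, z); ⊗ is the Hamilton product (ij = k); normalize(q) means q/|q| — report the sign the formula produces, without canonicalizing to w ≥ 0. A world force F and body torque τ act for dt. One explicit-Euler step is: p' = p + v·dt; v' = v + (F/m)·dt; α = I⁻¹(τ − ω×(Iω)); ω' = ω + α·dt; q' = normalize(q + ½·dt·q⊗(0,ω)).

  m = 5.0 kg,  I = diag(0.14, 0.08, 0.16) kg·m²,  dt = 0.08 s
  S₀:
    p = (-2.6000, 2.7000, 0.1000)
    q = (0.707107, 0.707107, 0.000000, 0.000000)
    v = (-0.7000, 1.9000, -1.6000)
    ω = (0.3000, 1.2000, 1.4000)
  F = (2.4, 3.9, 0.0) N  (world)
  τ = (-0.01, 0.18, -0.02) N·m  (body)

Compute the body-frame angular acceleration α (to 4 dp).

gyro term ω×Iω = (0.1344, -0.0084, -0.0216)
α = I⁻¹(τ − ω×Iω) = (-1.0314, 2.3550, 0.0100)

α = (-1.0314, 2.3550, 0.0100)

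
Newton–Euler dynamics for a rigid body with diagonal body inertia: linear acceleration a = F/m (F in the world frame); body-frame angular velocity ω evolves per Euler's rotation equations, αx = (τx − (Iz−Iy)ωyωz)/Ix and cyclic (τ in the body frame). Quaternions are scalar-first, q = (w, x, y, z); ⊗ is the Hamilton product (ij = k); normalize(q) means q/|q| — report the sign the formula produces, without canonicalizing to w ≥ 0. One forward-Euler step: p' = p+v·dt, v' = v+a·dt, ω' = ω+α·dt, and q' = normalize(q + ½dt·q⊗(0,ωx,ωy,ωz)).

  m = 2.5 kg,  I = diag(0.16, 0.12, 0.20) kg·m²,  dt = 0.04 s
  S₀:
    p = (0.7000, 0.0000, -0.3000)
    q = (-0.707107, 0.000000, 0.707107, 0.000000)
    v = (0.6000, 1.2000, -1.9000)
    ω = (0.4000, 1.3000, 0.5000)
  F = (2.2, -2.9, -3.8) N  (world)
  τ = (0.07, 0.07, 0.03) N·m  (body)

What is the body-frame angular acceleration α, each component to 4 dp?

α = (0.1125, 0.6500, 0.2540)

gyro term ω×Iω = (0.0520, -0.0080, -0.0208)
(τ − ω×Iω)/I = (0.1125, 0.6500, 0.2540)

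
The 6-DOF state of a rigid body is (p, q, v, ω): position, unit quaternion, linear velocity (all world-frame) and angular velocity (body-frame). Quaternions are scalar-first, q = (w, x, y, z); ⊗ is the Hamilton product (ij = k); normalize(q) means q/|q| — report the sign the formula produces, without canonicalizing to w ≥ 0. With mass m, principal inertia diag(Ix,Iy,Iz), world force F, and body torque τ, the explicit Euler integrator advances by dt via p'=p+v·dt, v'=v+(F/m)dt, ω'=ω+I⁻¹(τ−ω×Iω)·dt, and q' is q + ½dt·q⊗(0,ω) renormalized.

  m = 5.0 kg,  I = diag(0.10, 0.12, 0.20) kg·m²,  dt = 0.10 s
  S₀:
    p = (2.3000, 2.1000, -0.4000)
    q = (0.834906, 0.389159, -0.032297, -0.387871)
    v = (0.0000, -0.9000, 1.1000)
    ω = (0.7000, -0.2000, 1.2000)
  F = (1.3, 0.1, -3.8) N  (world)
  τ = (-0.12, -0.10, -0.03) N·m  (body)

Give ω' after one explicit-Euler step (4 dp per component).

α = I⁻¹(τ − ω×Iω) = (-1.0080, -0.1333, -0.1360)
new body rate ω' = (0.5992, -0.2133, 1.1864)

ω' = (0.5992, -0.2133, 1.1864)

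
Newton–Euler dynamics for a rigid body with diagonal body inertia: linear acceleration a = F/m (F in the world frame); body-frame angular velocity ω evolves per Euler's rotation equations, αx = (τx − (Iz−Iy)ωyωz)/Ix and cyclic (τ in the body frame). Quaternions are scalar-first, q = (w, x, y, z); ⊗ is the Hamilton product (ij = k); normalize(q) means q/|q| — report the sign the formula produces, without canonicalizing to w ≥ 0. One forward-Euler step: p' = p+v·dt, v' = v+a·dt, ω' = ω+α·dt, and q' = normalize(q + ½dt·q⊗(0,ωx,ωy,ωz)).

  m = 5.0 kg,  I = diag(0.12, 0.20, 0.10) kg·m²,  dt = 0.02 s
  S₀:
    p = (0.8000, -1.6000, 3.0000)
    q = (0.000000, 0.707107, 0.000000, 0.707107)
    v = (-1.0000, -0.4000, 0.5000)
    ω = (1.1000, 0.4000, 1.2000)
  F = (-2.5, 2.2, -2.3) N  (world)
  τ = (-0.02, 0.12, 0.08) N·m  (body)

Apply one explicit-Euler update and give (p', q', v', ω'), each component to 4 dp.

ω×(Iω) gyroscopic = (-0.0480, 0.0264, 0.0352)
(τ − ω×Iω)/I = (0.2333, 0.4680, 0.4480)
ω + α·dt = (1.1047, 0.4094, 1.2090)
q⊗(0,ω) = (-1.6263461, -0.2828428, -0.0707107, 0.2828428)
updated quaternion q' = (-0.0163, 0.7042, -0.0007, 0.7098)
a = F/m = (-0.5000, 0.4400, -0.4600)
p + v·dt = (0.7800, -1.6080, 3.0100)
v' = v + a·dt = (-1.0100, -0.3912, 0.4908)

p' = (0.7800, -1.6080, 3.0100)
q' = (-0.0163, 0.7042, -0.0007, 0.7098)
v' = (-1.0100, -0.3912, 0.4908)
ω' = (1.1047, 0.4094, 1.2090)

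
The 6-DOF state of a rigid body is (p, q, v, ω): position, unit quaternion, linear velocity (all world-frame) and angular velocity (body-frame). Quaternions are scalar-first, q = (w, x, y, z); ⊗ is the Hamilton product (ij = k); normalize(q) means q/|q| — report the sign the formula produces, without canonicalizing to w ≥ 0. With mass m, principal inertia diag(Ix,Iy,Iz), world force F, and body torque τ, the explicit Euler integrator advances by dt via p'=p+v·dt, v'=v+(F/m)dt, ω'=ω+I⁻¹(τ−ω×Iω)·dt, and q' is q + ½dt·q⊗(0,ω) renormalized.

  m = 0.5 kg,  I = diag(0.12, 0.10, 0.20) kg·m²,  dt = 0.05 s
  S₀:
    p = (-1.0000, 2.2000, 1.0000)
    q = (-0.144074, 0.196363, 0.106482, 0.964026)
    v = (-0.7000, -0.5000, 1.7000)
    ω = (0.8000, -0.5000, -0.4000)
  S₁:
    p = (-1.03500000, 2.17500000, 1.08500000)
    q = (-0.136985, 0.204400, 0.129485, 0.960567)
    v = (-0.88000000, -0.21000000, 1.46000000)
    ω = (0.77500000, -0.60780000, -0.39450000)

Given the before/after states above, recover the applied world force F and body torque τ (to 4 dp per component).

ω₁ − ω₀ = (-0.02500000, -0.10780000, 0.00550000)
precession coupling = (0.0200, 0.0256, 0.0080)
τ = I·(Δω/dt) + ω₀×(Iω₀) = (-0.0400, -0.1900, 0.0300)
v₁ − v₀ = (-0.18000000, 0.29000000, -0.24000000)
applied force F = (-1.8000, 2.9000, -2.4000)

F = (-1.8000, 2.9000, -2.4000)
τ = (-0.0400, -0.1900, 0.0300)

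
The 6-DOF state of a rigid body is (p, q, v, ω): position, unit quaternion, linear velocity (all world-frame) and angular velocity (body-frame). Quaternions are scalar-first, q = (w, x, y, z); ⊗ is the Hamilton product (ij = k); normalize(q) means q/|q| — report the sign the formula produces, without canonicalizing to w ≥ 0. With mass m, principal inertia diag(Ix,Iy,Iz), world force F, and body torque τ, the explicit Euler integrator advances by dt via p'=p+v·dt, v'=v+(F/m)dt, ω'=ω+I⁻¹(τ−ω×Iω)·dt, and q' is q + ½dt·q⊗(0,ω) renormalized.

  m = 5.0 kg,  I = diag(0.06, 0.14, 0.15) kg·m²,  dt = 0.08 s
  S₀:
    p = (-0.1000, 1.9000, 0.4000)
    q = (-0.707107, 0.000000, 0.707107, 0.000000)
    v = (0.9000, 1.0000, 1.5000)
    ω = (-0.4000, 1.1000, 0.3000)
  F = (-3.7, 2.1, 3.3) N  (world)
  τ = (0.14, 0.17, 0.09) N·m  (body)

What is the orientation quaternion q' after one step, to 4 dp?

q' = (-0.7374, 0.0198, 0.6752, 0.0028)

q⊗(0,ω) = (-0.7778177, 0.4949749, -0.7778177, 0.0707107)
q' = normalize(q + ½dt·q⊗(0,ω)) = (-0.7374, 0.0198, 0.6752, 0.0028)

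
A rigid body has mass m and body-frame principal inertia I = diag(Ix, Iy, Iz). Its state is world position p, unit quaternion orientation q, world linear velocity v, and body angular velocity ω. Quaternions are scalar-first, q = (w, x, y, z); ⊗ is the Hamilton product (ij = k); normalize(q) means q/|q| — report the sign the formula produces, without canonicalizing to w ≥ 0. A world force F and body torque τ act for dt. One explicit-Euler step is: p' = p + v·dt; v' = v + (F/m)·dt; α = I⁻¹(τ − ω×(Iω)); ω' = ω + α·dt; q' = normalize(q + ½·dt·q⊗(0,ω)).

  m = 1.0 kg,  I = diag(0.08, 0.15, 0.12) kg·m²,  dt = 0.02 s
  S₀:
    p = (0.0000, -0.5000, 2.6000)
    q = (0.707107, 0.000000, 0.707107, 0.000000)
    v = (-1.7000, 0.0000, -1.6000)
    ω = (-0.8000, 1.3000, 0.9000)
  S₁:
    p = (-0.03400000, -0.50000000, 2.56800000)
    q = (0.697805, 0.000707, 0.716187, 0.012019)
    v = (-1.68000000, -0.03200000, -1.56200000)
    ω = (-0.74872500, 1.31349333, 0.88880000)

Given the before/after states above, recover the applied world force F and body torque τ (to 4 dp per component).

F = (1.0000, -1.6000, 1.9000)
τ = (0.1700, 0.1300, -0.1400)

ω₁ − ω₀ = (0.05127500, 0.01349333, -0.01120000)
I·α + gyro = (0.1700, 0.1300, -0.1400)
v₁ − v₀ = (0.02000000, -0.03200000, 0.03800000)
F = m·Δv/dt = (1.0000, -1.6000, 1.9000)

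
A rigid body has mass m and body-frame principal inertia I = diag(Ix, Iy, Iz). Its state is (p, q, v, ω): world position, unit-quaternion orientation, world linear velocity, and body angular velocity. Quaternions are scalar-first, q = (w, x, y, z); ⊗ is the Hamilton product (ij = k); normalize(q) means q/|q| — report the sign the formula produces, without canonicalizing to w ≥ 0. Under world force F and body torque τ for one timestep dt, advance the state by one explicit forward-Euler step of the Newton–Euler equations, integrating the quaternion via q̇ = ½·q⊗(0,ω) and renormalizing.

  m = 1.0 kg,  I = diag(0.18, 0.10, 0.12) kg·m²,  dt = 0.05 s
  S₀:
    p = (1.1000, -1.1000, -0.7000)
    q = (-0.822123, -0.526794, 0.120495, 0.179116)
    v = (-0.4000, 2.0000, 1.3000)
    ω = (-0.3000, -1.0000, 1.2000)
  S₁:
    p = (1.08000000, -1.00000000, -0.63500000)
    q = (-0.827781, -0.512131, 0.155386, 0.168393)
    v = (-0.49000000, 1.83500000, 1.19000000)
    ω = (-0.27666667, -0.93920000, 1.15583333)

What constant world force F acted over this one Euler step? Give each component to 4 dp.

v₁ − v₀ = (-0.09000000, -0.16500000, -0.11000000)
F = m·Δv/dt = (-1.8000, -3.3000, -2.2000)

F = (-1.8000, -3.3000, -2.2000)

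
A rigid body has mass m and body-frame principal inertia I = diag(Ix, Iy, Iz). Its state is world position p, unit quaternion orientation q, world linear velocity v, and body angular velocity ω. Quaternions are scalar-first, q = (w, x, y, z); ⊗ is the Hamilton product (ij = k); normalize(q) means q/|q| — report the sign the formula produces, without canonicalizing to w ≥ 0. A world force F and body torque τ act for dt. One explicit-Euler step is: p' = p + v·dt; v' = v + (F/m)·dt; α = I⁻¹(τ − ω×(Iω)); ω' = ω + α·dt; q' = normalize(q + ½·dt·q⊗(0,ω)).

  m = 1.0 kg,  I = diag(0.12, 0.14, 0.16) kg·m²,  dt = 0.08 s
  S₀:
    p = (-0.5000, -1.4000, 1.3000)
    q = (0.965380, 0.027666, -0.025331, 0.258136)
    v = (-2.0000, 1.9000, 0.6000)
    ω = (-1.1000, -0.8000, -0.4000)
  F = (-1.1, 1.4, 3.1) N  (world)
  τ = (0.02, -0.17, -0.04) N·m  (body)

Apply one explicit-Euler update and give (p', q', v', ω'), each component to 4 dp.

p' = (-0.6600, -1.2480, 1.3480)
q' = (0.9684, -0.0061, -0.0670, 0.2403)
v' = (-2.0880, 2.0120, 0.8480)
ω' = (-1.0909, -0.8871, -0.4288)

p + v·dt = (-0.6600, -1.2480, 1.3480)
v' = v + a·dt = (-2.0880, 2.0120, 0.8480)
precession coupling ω×(Iω) = (0.0064, -0.0176, 0.0176)
(τ − ω×Iω)/I = (0.1133, -1.0886, -0.3600)
ω' = ω + α·dt = (-1.0909, -0.8871, -0.4288)
Hamilton product q⊗(0,ω) = (0.1134222, -0.8452768, -1.0451872, -0.4361489)
updated quaternion q' = (0.9684, -0.0061, -0.0670, 0.2403)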